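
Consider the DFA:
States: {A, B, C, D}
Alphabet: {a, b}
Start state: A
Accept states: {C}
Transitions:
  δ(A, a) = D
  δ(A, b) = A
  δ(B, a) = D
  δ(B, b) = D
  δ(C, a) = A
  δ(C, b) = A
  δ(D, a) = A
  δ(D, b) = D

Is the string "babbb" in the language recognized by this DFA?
Processing string "babbb":
  A --b--> A
  A --a--> D
  D --b--> D
  D --b--> D
  D --b--> D
Final state: D
Accept states: {C}
No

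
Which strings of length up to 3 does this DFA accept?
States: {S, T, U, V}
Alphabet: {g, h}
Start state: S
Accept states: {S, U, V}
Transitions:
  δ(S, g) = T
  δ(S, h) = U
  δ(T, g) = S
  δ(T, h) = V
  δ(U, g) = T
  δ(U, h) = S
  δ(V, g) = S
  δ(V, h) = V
ε, h, gg, gh, hh, ggh, ghg, ghh, hgg, hgh, hhh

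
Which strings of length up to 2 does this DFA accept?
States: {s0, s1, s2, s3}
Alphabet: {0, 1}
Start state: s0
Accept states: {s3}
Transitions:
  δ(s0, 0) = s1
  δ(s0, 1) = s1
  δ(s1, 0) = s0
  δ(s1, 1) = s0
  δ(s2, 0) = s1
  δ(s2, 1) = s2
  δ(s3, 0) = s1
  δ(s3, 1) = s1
None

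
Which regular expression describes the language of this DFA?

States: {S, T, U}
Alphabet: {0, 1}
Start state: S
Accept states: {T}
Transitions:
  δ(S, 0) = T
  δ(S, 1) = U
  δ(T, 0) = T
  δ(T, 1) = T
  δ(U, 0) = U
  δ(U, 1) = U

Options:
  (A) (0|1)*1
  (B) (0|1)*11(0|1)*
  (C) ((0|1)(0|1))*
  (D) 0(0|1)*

Check each option against the DFA on short strings; one disagreement eliminates an option:
  (A) (0|1)*1: on '0' the DFA goes S → T and accepts (T ∈ Accept), but the regex does not match it → eliminate
  (B) (0|1)*11(0|1)*: on '0' the DFA goes S → T and accepts (T ∈ Accept), but the regex does not match it → eliminate
  (C) ((0|1)(0|1))*: on ε the DFA stays in S and rejects (S ∉ Accept), but the regex matches it → eliminate
  (D) 0(0|1)*: agrees with the DFA on every string of length ≤ 6
Only (D) is consistent with the DFA.
(D) 0(0|1)*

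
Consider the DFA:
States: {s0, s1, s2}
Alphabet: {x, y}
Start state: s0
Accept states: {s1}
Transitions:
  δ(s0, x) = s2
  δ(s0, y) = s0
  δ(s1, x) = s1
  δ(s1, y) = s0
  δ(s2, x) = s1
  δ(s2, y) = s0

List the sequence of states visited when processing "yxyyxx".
read 'y': s0 → s0
  read 'x': s0 → s2
  read 'y': s2 → s0
  read 'y': s0 → s0
  read 'x': s0 → s2
  read 'x': s2 → s1
s0 -> s0 -> s2 -> s0 -> s0 -> s2 -> s1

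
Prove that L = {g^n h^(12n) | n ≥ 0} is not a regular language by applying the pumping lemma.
Assume L is regular with pumping length p. Idea: pumping the g-block breaks the 1:12 ratio.
Choose s = g^p h^(12p) (length 13p ≥ p). By the pumping lemma, s = xyz with |xy| ≤ p, |y| > 0, so y = g^k with k ≥ 1. Then xy²z = g^(p+k) h^(12p). For this to be in L we would need 12p = 12(p+k), i.e. 12k = 0, contradicting k ≥ 1. So xy²z ∉ L.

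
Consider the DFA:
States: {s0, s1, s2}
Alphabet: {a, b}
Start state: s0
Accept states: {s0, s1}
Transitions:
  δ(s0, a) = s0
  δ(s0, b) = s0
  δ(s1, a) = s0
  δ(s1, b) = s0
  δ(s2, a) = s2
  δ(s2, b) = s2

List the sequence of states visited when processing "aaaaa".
read 'a': s0 → s0
  read 'a': s0 → s0
  read 'a': s0 → s0
  read 'a': s0 → s0
  read 'a': s0 → s0
s0 -> s0 -> s0 -> s0 -> s0 -> s0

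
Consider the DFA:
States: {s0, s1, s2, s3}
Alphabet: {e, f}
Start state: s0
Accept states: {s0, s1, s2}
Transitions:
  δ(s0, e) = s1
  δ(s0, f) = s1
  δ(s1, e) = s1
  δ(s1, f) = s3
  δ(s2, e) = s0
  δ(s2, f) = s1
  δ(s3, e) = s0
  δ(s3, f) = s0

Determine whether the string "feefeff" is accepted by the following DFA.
Processing string "feefeff":
  s0 --f--> s1
  s1 --e--> s1
  s1 --e--> s1
  s1 --f--> s3
  s3 --e--> s0
  s0 --f--> s1
  s1 --f--> s3
Final state: s3
Accept states: {s0, s1, s2}
No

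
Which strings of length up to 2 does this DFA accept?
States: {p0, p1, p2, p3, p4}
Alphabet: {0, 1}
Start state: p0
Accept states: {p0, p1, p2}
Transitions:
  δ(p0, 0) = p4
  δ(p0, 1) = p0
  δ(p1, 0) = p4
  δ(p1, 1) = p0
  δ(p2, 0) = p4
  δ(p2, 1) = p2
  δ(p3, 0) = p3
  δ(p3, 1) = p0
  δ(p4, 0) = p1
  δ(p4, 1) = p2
ε, 1, 00, 01, 11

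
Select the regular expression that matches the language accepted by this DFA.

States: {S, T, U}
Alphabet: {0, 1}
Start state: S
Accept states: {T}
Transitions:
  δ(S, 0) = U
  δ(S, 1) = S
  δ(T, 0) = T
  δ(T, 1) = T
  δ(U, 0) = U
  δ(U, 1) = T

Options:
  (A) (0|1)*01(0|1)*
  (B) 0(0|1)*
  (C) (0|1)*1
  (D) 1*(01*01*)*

Check each option against the DFA on short strings; one disagreement eliminates an option:
  (A) (0|1)*01(0|1)*: agrees with the DFA on every string of length ≤ 6
  (B) 0(0|1)*: on '0' the DFA goes S → U and rejects (U ∉ Accept), but the regex matches it → eliminate
  (C) (0|1)*1: on '1' the DFA goes S → S and rejects (S ∉ Accept), but the regex matches it → eliminate
  (D) 1*(01*01*)*: on ε the DFA stays in S and rejects (S ∉ Accept), but the regex matches it → eliminate
Only (A) is consistent with the DFA.
(A) (0|1)*01(0|1)*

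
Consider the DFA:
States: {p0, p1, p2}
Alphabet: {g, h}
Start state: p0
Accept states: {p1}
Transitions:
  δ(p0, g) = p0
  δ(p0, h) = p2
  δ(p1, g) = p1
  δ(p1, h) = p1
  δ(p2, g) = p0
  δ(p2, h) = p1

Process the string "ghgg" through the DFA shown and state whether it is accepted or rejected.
Processing string "ghgg":
  p0 --g--> p0
  p0 --h--> p2
  p2 --g--> p0
  p0 --g--> p0
Final state: p0
Accept states: {p1}
No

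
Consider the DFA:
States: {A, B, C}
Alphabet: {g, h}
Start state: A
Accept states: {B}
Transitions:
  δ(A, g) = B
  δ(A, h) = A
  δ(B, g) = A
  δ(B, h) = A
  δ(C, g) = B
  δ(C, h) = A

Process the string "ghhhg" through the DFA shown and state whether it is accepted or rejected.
Processing string "ghhhg":
  A --g--> B
  B --h--> A
  A --h--> A
  A --h--> A
  A --g--> B
Final state: B
Accept states: {B}
Yes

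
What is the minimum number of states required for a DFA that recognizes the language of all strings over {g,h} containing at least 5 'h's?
By Myhill–Nerode, count the distinguishable equivalence classes: 6 classes — having seen 0, 1, …, 4, or ≥5 copies of 'h'; any two classes i < j (j ≤ 5) are distinguished by the string h^(5−j), which takes class j to 5 copies (accepted) but leaves class i below 5 (rejected).
6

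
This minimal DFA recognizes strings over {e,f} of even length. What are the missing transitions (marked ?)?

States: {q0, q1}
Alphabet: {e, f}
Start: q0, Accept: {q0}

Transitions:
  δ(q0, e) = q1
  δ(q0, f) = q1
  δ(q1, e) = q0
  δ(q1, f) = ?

From the language and accept set, identify what each state tracks — q0: even length so far; q1: odd length so far.
Each missing δ(q, a) is the state matching the new tracked value after reading a.
δ(q1, f) = q0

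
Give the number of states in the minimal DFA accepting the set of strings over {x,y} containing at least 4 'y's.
By Myhill–Nerode, count the distinguishable equivalence classes: 5 classes — having seen 0, 1, …, 3, or ≥4 copies of 'y'; any two classes i < j (j ≤ 4) are distinguished by the string y^(4−j), which takes class j to 4 copies (accepted) but leaves class i below 4 (rejected).
5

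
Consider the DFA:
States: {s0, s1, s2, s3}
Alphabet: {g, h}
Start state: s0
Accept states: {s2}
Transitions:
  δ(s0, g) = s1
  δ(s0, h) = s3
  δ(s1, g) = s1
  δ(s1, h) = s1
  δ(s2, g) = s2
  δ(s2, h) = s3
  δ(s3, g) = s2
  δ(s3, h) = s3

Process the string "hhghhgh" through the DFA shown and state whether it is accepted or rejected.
Processing string "hhghhgh":
  s0 --h--> s3
  s3 --h--> s3
  s3 --g--> s2
  s2 --h--> s3
  s3 --h--> s3
  s3 --g--> s2
  s2 --h--> s3
Final state: s3
Accept states: {s2}
No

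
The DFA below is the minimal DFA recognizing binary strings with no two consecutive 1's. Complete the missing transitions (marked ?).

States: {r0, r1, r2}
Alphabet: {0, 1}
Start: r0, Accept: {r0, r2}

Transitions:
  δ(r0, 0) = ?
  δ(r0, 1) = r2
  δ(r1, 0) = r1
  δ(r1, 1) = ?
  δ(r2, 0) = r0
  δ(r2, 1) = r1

From the language and accept set, identify what each state tracks — r0: last symbol not 1 (ok); r1: saw 11 (dead); r2: last symbol 1 (ok).
Each missing δ(q, a) is the state matching the new tracked value after reading a.
δ(r0, 0) = r0; δ(r1, 1) = r1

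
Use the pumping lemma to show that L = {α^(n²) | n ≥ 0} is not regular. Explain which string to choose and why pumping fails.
Assume L is regular with pumping length p. Idea: pumping adds a fixed amount, but gaps between consecutive squares grow.
Choose s = α^(p²) (length p² ≥ p). By the pumping lemma, s = xyz with |xy| ≤ p, |y| > 0, so |y| = k with 1 ≤ k ≤ p. Then |xy²z| = p²+k. Since p² < p²+k ≤ p²+p < (p+1)², the length p²+k lies strictly between consecutive squares, so it is not a perfect square and xy²z ∉ L.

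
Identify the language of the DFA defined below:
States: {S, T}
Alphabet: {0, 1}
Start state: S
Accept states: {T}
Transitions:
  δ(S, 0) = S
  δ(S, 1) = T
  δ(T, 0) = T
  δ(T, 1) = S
Testing a few strings:
  '01' → accept
  '11' → reject
  '110' → reject
  '00' → reject
State roles: S=even number of 1's so far; T=odd number of 1's so far
All binary strings with an odd number of 1's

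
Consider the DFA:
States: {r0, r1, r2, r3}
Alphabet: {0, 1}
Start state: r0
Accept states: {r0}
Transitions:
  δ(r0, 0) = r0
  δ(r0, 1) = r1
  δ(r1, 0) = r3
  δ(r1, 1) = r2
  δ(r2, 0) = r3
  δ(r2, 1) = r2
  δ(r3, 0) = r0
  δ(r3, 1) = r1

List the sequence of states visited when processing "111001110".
read '1': r0 → r1
  read '1': r1 → r2
  read '1': r2 → r2
  read '0': r2 → r3
  read '0': r3 → r0
  read '1': r0 → r1
  read '1': r1 → r2
  read '1': r2 → r2
  read '0': r2 → r3
r0 -> r1 -> r2 -> r2 -> r3 -> r0 -> r1 -> r2 -> r2 -> r3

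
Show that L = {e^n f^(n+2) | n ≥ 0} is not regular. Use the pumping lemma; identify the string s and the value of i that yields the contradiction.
Assume L is regular with pumping length p. Idea: pumping the e-block breaks the fixed offset of 2.
Choose s = e^p f^(p+2) ∈ L. By the pumping lemma, s = xyz with |xy| ≤ p, |y| > 0, so y = e^k with k ≥ 1. Then xy²z = e^(p+k) f^(p+2). For this to be in L we would need p+2 = (p+k)+2, i.e. k = 0, contradicting k ≥ 1. So xy²z ∉ L.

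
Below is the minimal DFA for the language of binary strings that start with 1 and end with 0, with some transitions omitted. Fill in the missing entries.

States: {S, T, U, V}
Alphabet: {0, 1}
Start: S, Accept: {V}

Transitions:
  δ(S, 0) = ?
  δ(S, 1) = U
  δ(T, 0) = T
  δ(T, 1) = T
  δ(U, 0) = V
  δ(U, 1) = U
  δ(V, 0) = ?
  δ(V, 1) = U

From the language and accept set, identify what each state tracks — S: no input read; T: started with 0 (dead); U: started with 1, last symbol 1; V: started with 1, last symbol 0.
Each missing δ(q, a) is the state matching the new tracked value after reading a.
δ(S, 0) = T; δ(V, 0) = V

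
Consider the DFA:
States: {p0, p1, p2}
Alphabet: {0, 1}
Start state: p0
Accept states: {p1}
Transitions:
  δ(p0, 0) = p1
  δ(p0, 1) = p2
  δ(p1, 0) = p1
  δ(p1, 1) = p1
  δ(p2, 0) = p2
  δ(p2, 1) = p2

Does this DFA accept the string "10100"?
Processing string "10100":
  p0 --1--> p2
  p2 --0--> p2
  p2 --1--> p2
  p2 --0--> p2
  p2 --0--> p2
Final state: p2
Accept states: {p1}
No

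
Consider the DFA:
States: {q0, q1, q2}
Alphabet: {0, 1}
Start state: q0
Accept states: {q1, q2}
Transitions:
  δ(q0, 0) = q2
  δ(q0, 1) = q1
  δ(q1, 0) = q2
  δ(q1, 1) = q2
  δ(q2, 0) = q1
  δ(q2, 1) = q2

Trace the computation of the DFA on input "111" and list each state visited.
read '1': q0 → q1
  read '1': q1 → q2
  read '1': q2 → q2
q0 -> q1 -> q2 -> q2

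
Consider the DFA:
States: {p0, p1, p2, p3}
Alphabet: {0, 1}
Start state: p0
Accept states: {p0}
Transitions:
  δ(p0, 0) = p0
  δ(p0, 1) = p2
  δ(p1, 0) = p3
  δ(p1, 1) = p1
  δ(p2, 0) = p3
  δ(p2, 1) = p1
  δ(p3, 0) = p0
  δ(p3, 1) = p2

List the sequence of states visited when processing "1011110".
read '1': p0 → p2
  read '0': p2 → p3
  read '1': p3 → p2
  read '1': p2 → p1
  read '1': p1 → p1
  read '1': p1 → p1
  read '0': p1 → p3
p0 -> p2 -> p3 -> p2 -> p1 -> p1 -> p1 -> p3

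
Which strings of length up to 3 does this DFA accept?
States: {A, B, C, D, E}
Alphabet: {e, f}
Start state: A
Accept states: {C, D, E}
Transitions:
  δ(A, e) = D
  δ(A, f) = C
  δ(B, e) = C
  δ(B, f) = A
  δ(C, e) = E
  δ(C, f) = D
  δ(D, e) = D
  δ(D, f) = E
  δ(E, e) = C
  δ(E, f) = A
e, f, ee, ef, fe, ff, eee, eef, efe, fee, ffe, fff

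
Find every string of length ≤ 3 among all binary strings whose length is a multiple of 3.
ε, 000, 001, 010, 011, 100, 101, 110, 111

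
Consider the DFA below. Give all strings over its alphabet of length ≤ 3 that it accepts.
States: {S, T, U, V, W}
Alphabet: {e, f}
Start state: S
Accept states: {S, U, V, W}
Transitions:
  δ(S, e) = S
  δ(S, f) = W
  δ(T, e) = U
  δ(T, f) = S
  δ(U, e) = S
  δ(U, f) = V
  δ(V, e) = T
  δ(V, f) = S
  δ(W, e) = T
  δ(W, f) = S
ε, e, f, ee, ef, ff, eee, eef, eff, fee, fef, ffe, fff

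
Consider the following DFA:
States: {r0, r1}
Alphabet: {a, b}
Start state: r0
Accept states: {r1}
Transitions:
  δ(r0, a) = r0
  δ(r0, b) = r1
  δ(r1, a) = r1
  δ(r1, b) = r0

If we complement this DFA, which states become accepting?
Complement accept states = All states \ Original accept states
= {r0, r1} \ {r1}
{r0}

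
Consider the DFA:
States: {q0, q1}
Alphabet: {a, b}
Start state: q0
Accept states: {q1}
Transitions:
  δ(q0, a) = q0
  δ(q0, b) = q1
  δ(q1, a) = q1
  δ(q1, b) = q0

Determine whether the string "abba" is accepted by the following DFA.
Processing string "abba":
  q0 --a--> q0
  q0 --b--> q1
  q1 --b--> q0
  q0 --a--> q0
Final state: q0
Accept states: {q1}
No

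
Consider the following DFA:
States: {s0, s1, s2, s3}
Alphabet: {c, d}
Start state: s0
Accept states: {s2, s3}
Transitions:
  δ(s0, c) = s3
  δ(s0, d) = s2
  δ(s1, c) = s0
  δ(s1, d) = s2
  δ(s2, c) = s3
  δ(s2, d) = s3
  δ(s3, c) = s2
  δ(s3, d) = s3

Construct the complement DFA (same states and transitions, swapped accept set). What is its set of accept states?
Complement accept states = All states \ Original accept states
= {s0, s1, s2, s3} \ {s2, s3}
{s0, s1}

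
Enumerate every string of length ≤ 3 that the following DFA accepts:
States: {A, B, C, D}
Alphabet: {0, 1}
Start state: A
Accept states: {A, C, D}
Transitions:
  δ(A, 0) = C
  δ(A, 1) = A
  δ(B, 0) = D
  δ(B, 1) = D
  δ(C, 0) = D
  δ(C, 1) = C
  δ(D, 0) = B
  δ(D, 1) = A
ε, 0, 1, 00, 01, 10, 11, 001, 010, 011, 100, 101, 110, 111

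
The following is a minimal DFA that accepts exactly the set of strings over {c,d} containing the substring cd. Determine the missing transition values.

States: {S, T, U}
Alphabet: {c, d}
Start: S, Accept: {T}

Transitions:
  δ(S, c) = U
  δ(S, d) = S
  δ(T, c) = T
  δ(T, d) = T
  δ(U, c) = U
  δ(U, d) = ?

From the language and accept set, identify what each state tracks — S: no c seen yet; T: substring cd seen; U: seen a c, waiting for d.
Each missing δ(q, a) is the state matching the new tracked value after reading a.
δ(U, d) = T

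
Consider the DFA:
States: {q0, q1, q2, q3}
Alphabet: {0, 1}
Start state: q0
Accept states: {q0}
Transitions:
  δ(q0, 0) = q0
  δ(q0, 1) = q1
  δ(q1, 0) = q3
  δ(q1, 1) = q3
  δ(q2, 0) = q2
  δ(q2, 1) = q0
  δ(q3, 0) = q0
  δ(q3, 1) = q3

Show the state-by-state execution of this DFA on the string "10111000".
read '1': q0 → q1
  read '0': q1 → q3
  read '1': q3 → q3
  read '1': q3 → q3
  read '1': q3 → q3
  read '0': q3 → q0
  read '0': q0 → q0
  read '0': q0 → q0
q0 -> q1 -> q3 -> q3 -> q3 -> q3 -> q0 -> q0 -> q0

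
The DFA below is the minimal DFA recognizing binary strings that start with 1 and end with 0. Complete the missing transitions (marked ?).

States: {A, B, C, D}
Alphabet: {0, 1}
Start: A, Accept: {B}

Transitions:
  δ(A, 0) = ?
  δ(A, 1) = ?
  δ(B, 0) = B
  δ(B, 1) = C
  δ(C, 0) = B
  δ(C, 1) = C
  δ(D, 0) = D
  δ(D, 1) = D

From the language and accept set, identify what each state tracks — A: no input read; B: started with 1, last symbol 0; C: started with 1, last symbol 1; D: started with 0 (dead).
Each missing δ(q, a) is the state matching the new tracked value after reading a.
δ(A, 0) = D; δ(A, 1) = C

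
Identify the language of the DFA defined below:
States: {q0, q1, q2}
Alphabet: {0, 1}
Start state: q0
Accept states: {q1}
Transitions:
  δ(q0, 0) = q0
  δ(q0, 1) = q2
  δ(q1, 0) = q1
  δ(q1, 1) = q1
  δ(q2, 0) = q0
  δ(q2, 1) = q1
Testing a few strings:
  '01' → reject
  '10' → reject
  '010' → reject
  '1100' → accept
State roles: q0=no progress toward 11; q1=substring 11 seen; q2=one trailing 1
All binary strings containing the substring 11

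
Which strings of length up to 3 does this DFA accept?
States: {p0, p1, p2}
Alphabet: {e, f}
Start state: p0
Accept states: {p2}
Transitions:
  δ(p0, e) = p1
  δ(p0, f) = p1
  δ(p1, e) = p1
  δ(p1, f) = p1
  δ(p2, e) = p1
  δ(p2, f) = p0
None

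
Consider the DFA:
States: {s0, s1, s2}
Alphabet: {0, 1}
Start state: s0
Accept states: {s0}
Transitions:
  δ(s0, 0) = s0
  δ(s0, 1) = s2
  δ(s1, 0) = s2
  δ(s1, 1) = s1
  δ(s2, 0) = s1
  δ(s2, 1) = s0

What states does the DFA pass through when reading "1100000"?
read '1': s0 → s2
  read '1': s2 → s0
  read '0': s0 → s0
  read '0': s0 → s0
  read '0': s0 → s0
  read '0': s0 → s0
  read '0': s0 → s0
s0 -> s2 -> s0 -> s0 -> s0 -> s0 -> s0 -> s0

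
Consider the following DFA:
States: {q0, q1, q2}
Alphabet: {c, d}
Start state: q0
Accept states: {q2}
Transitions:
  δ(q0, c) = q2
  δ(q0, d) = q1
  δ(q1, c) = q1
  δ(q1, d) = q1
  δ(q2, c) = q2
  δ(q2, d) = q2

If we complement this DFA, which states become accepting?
Complement accept states = All states \ Original accept states
= {q0, q1, q2} \ {q2}
{q0, q1}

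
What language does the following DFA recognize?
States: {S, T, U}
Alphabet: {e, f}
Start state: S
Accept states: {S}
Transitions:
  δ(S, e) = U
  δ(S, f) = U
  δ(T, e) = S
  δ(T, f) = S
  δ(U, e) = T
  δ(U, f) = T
Testing a few strings:
  'ffe' → accept
  'ee' → reject
  'fe' → reject
  'fff' → accept
State roles: S=length ≡ 0 (mod 3); T=length ≡ 2 (mod 3); U=length ≡ 1 (mod 3)
All strings over {e,f} whose length is a multiple of 3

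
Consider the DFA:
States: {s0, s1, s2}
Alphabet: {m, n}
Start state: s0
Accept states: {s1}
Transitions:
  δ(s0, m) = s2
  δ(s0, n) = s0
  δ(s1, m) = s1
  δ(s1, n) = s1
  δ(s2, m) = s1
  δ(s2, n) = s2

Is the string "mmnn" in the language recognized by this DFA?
Processing string "mmnn":
  s0 --m--> s2
  s2 --m--> s1
  s1 --n--> s1
  s1 --n--> s1
Final state: s1
Accept states: {s1}
Yes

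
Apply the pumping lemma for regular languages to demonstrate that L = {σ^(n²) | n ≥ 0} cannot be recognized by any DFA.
Assume L is regular with pumping length p. Idea: pumping adds a fixed amount, but gaps between consecutive squares grow.
Choose s = σ^(p²) (length p² ≥ p). By the pumping lemma, s = xyz with |xy| ≤ p, |y| > 0, so |y| = k with 1 ≤ k ≤ p. Then |xy²z| = p²+k. Since p² < p²+k ≤ p²+p < (p+1)², the length p²+k lies strictly between consecutive squares, so it is not a perfect square and xy²z ∉ L.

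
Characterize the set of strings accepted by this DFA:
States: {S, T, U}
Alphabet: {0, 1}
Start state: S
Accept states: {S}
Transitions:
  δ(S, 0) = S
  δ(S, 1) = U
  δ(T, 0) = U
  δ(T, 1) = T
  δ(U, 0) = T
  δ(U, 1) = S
Testing a few strings:
  '0' → accept
  '100' → reject
  '11' → accept
  '0111' → reject
State roles: S=value ≡ 0 (mod 3); T=value ≡ 2 (mod 3); U=value ≡ 1 (mod 3)
All binary strings representing a multiple of 3 (read in base 2; leading zeros allowed and ε counts as 0)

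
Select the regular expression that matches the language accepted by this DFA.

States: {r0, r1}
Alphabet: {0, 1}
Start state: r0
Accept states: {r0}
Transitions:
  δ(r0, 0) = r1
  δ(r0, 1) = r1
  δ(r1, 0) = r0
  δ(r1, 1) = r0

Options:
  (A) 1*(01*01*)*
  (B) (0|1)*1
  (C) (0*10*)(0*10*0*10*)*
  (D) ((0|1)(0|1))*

Check each option against the DFA on short strings; one disagreement eliminates an option:
  (A) 1*(01*01*)*: on '1' the DFA goes r0 → r1 and rejects (r1 ∉ Accept), but the regex matches it → eliminate
  (B) (0|1)*1: on ε the DFA stays in r0 and accepts (r0 ∈ Accept), but the regex does not match it → eliminate
  (C) (0*10*)(0*10*0*10*)*: on ε the DFA stays in r0 and accepts (r0 ∈ Accept), but the regex does not match it → eliminate
  (D) ((0|1)(0|1))*: agrees with the DFA on every string of length ≤ 6
Only (D) is consistent with the DFA.
(D) ((0|1)(0|1))*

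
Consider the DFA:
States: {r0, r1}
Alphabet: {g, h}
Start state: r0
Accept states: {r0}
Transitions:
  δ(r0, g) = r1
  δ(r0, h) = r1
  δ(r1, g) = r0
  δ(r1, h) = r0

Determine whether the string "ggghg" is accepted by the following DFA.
Processing string "ggghg":
  r0 --g--> r1
  r1 --g--> r0
  r0 --g--> r1
  r1 --h--> r0
  r0 --g--> r1
Final state: r1
Accept states: {r0}
No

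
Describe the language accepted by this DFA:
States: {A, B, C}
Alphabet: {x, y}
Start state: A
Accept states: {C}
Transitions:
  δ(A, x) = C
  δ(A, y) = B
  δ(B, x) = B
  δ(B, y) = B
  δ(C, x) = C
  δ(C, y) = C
Testing a few strings:
  'yx' → reject
  'yxy' → reject
  'xxx' → accept
  'y' → reject
State roles: A=no input read; B=started with y (dead); C=started with x
All strings over {x,y} starting with x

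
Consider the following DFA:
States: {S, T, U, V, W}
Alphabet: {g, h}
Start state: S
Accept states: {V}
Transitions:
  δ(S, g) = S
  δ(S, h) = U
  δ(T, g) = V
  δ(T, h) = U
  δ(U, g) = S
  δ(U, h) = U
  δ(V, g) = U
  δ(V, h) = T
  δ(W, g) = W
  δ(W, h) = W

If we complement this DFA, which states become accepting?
Complement accept states = All states \ Original accept states
= {S, T, U, V, W} \ {V}
{S, T, U, W}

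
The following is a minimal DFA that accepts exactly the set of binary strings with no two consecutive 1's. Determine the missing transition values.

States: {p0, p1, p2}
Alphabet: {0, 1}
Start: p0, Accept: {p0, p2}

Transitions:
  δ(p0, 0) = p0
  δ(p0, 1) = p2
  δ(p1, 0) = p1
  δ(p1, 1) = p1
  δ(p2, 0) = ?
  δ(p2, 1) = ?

From the language and accept set, identify what each state tracks — p0: last symbol not 1 (ok); p1: saw 11 (dead); p2: last symbol 1 (ok).
Each missing δ(q, a) is the state matching the new tracked value after reading a.
δ(p2, 0) = p0; δ(p2, 1) = p1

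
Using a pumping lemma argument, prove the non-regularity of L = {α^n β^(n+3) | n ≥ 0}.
Assume L is regular with pumping length p. Idea: pumping the α-block breaks the fixed offset of 3.
Choose s = α^p β^(p+3) ∈ L. By the pumping lemma, s = xyz with |xy| ≤ p, |y| > 0, so y = α^k with k ≥ 1. Then xy²z = α^(p+k) β^(p+3). For this to be in L we would need p+3 = (p+k)+3, i.e. k = 0, contradicting k ≥ 1. So xy²z ∉ L.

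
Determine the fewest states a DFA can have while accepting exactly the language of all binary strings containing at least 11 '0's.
By Myhill–Nerode, count the distinguishable equivalence classes: 12 classes — having seen 0, 1, …, 10, or ≥11 copies of '0'; any two classes i < j (j ≤ 11) are distinguished by the string 0^(11−j), which takes class j to 11 copies (accepted) but leaves class i below 11 (rejected).
12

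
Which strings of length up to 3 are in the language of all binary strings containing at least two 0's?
00, 000, 001, 010, 100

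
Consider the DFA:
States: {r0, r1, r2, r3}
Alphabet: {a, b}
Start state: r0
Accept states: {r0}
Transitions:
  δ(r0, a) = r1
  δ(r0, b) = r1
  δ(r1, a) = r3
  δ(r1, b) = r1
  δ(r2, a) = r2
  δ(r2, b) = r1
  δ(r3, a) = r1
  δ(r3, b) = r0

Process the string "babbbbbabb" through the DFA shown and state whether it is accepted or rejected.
Processing string "babbbbbabb":
  r0 --b--> r1
  r1 --a--> r3
  r3 --b--> r0
  r0 --b--> r1
  r1 --b--> r1
  r1 --b--> r1
  r1 --b--> r1
  r1 --a--> r3
  r3 --b--> r0
  r0 --b--> r1
Final state: r1
Accept states: {r0}
No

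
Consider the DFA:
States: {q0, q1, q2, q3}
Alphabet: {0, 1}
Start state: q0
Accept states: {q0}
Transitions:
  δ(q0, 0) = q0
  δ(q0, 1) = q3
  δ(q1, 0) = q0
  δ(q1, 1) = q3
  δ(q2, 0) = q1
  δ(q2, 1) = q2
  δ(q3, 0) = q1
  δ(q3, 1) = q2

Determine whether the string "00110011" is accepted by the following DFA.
Processing string "00110011":
  q0 --0--> q0
  q0 --0--> q0
  q0 --1--> q3
  q3 --1--> q2
  q2 --0--> q1
  q1 --0--> q0
  q0 --1--> q3
  q3 --1--> q2
Final state: q2
Accept states: {q0}
No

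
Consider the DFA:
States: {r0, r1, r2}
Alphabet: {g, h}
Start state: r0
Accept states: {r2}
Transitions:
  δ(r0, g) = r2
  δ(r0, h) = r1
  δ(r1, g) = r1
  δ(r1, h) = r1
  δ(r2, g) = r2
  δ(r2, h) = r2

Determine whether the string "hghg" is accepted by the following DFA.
Processing string "hghg":
  r0 --h--> r1
  r1 --g--> r1
  r1 --h--> r1
  r1 --g--> r1
Final state: r1
Accept states: {r2}
No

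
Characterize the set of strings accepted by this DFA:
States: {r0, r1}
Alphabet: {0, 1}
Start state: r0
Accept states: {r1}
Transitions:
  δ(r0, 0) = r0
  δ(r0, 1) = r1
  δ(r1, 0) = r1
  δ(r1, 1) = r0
Testing a few strings:
  '100' → accept
  '10' → accept
  '1' → accept
  '01' → accept
State roles: r0=even number of 1's so far; r1=odd number of 1's so far
All binary strings with an odd number of 1's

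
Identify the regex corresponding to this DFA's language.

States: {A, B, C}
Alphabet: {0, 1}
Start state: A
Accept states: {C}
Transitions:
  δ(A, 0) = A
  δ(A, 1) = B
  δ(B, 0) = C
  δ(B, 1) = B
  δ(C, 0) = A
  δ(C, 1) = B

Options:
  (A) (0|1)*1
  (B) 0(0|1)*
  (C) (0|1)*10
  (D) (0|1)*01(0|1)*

Check each option against the DFA on short strings; one disagreement eliminates an option:
  (A) (0|1)*1: on '1' the DFA goes A → B and rejects (B ∉ Accept), but the regex matches it → eliminate
  (B) 0(0|1)*: on '0' the DFA goes A → A and rejects (A ∉ Accept), but the regex matches it → eliminate
  (C) (0|1)*10: agrees with the DFA on every string of length ≤ 6
  (D) (0|1)*01(0|1)*: on '01' the DFA goes A → A → B and rejects (B ∉ Accept), but the regex matches it → eliminate
Only (C) is consistent with the DFA.
(C) (0|1)*10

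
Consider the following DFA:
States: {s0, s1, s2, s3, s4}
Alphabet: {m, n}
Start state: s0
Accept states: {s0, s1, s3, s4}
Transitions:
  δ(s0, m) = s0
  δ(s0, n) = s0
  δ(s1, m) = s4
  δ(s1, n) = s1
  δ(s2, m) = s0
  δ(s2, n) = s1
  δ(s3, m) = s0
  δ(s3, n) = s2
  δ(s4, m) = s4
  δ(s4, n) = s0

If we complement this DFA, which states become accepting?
Complement accept states = All states \ Original accept states
= {s0, s1, s2, s3, s4} \ {s0, s1, s3, s4}
{s2}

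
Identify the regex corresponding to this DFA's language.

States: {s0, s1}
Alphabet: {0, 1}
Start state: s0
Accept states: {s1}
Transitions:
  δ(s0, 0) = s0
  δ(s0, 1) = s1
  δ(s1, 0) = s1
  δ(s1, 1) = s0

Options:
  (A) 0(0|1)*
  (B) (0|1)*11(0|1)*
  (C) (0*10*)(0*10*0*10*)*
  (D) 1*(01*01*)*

Check each option against the DFA on short strings; one disagreement eliminates an option:
  (A) 0(0|1)*: on '0' the DFA goes s0 → s0 and rejects (s0 ∉ Accept), but the regex matches it → eliminate
  (B) (0|1)*11(0|1)*: on '1' the DFA goes s0 → s1 and accepts (s1 ∈ Accept), but the regex does not match it → eliminate
  (C) (0*10*)(0*10*0*10*)*: agrees with the DFA on every string of length ≤ 6
  (D) 1*(01*01*)*: on ε the DFA stays in s0 and rejects (s0 ∉ Accept), but the regex matches it → eliminate
Only (C) is consistent with the DFA.
(C) (0*10*)(0*10*0*10*)*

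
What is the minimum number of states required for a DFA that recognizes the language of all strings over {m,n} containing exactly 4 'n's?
By Myhill–Nerode, count the distinguishable equivalence classes: 6 classes — having seen 0, 1, …, 4, or >4 copies of 'n'; the count-4 class is the only accepting one and >4 is dead.
6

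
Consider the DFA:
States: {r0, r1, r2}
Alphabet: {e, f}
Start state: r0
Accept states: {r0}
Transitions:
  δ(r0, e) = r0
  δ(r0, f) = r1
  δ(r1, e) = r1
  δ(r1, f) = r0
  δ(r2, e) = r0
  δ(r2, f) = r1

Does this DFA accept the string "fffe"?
Processing string "fffe":
  r0 --f--> r1
  r1 --f--> r0
  r0 --f--> r1
  r1 --e--> r1
Final state: r1
Accept states: {r0}
No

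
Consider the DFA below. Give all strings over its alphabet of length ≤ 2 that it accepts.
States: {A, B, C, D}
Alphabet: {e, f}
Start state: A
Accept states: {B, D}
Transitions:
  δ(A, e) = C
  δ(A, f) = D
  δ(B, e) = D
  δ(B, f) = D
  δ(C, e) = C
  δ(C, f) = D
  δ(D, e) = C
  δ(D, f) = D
f, ef, ff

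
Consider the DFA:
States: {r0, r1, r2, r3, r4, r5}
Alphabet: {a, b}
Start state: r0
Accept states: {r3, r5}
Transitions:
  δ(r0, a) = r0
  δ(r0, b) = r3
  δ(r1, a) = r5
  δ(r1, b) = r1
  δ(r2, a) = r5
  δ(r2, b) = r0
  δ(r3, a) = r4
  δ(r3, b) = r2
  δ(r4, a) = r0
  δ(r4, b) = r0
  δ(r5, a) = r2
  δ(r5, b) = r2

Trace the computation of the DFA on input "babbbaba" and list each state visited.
read 'b': r0 → r3
  read 'a': r3 → r4
  read 'b': r4 → r0
  read 'b': r0 → r3
  read 'b': r3 → r2
  read 'a': r2 → r5
  read 'b': r5 → r2
  read 'a': r2 → r5
r0 -> r3 -> r4 -> r0 -> r3 -> r2 -> r5 -> r2 -> r5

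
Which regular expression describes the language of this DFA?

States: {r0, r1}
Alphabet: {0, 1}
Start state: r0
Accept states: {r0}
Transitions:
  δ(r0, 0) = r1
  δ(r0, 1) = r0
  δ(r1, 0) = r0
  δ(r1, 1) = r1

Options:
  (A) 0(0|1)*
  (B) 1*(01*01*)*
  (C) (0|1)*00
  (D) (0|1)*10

Check each option against the DFA on short strings; one disagreement eliminates an option:
  (A) 0(0|1)*: on ε the DFA stays in r0 and accepts (r0 ∈ Accept), but the regex does not match it → eliminate
  (B) 1*(01*01*)*: agrees with the DFA on every string of length ≤ 6
  (C) (0|1)*00: on ε the DFA stays in r0 and accepts (r0 ∈ Accept), but the regex does not match it → eliminate
  (D) (0|1)*10: on ε the DFA stays in r0 and accepts (r0 ∈ Accept), but the regex does not match it → eliminate
Only (B) is consistent with the DFA.
(B) 1*(01*01*)*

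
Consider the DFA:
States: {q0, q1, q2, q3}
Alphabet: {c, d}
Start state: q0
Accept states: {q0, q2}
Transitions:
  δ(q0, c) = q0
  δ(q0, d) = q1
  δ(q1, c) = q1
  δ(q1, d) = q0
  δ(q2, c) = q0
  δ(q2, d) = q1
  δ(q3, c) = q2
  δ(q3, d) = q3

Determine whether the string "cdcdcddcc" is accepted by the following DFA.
Processing string "cdcdcddcc":
  q0 --c--> q0
  q0 --d--> q1
  q1 --c--> q1
  q1 --d--> q0
  q0 --c--> q0
  q0 --d--> q1
  q1 --d--> q0
  q0 --c--> q0
  q0 --c--> q0
Final state: q0
Accept states: {q0, q2}
Yes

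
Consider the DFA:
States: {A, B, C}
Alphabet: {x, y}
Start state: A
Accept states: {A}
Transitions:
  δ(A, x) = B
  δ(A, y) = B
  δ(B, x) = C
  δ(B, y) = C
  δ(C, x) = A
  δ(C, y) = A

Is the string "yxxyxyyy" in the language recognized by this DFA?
Processing string "yxxyxyyy":
  A --y--> B
  B --x--> C
  C --x--> A
  A --y--> B
  B --x--> C
  C --y--> A
  A --y--> B
  B --y--> C
Final state: C
Accept states: {A}
No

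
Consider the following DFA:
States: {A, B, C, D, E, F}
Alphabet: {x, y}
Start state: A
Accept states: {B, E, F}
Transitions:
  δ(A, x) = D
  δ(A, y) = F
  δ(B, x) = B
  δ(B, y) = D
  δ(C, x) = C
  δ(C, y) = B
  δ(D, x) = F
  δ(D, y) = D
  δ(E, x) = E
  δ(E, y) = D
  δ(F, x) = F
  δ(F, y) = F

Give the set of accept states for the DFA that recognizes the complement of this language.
Complement accept states = All states \ Original accept states
= {A, B, C, D, E, F} \ {B, E, F}
{A, C, D}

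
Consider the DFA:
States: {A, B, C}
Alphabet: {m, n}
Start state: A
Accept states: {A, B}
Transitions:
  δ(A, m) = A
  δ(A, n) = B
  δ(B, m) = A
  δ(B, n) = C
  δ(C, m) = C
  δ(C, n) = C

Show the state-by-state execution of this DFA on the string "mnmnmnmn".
read 'm': A → A
  read 'n': A → B
  read 'm': B → A
  read 'n': A → B
  read 'm': B → A
  read 'n': A → B
  read 'm': B → A
  read 'n': A → B
A -> A -> B -> A -> B -> A -> B -> A -> B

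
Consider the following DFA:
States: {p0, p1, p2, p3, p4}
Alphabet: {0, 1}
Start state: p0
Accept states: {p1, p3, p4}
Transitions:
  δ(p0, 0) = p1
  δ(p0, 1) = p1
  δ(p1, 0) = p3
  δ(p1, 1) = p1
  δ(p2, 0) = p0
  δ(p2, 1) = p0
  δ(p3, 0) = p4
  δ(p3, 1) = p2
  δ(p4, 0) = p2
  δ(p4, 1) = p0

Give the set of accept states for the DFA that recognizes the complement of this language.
Complement accept states = All states \ Original accept states
= {p0, p1, p2, p3, p4} \ {p1, p3, p4}
{p0, p2}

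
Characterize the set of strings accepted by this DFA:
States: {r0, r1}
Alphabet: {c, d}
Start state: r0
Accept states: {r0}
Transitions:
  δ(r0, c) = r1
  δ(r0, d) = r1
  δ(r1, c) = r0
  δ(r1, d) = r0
Testing a few strings:
  'cdc' → reject
  'dc' → accept
  'd' → reject
  'cc' → accept
State roles: r0=even length so far; r1=odd length so far
All strings over {c,d} of even length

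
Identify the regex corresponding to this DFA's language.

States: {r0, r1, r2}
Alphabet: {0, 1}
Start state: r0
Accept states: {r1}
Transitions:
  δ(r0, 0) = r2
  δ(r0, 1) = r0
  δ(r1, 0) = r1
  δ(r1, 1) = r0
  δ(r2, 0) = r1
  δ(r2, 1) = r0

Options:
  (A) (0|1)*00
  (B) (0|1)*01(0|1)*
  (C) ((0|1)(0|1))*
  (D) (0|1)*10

Check each option against the DFA on short strings; one disagreement eliminates an option:
  (A) (0|1)*00: agrees with the DFA on every string of length ≤ 6
  (B) (0|1)*01(0|1)*: on '00' the DFA goes r0 → r2 → r1 and accepts (r1 ∈ Accept), but the regex does not match it → eliminate
  (C) ((0|1)(0|1))*: on ε the DFA stays in r0 and rejects (r0 ∉ Accept), but the regex matches it → eliminate
  (D) (0|1)*10: on '00' the DFA goes r0 → r2 → r1 and accepts (r1 ∈ Accept), but the regex does not match it → eliminate
Only (A) is consistent with the DFA.
(A) (0|1)*00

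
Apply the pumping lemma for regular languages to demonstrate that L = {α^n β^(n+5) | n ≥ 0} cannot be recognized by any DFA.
Assume L is regular with pumping length p. Idea: pumping the α-block breaks the fixed offset of 5.
Choose s = α^p β^(p+5) ∈ L. By the pumping lemma, s = xyz with |xy| ≤ p, |y| > 0, so y = α^k with k ≥ 1. Then xy²z = α^(p+k) β^(p+5). For this to be in L we would need p+5 = (p+k)+5, i.e. k = 0, contradicting k ≥ 1. So xy²z ∉ L.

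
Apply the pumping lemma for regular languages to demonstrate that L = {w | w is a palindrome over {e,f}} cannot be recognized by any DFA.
Assume L is regular with pumping length p. Idea: pumping the leading e-block breaks the symmetry.
Choose s = e^p f e^p (a palindrome of length 2p+1 ≥ p). By the pumping lemma, s = xyz with |xy| ≤ p, |y| > 0, so y = e^k with k > 0 (xy lies entirely in the first e^p). Then xy²z = e^(p+k) f e^p, which is not a palindrome since p+k ≠ p.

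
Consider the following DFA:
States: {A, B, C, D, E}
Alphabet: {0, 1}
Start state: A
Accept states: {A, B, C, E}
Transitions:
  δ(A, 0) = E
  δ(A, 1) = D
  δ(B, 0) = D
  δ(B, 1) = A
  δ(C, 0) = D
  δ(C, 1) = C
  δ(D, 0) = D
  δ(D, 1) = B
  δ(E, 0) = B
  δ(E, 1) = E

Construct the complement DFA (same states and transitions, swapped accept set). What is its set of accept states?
Complement accept states = All states \ Original accept states
= {A, B, C, D, E} \ {A, B, C, E}
{D}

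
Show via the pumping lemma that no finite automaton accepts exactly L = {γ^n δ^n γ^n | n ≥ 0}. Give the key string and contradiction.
Assume L is regular with pumping length p. Idea: pumping the first γ-block unbalances it against the other two.
Choose s = γ^p δ^p γ^p ∈ L (|s| = 3p ≥ p). By the pumping lemma, s = xyz with |xy| ≤ p, |y| > 0, so y = γ^k with k ≥ 1, inside the first γ-block. Then xy²z = γ^(p+k) δ^p γ^p. The first block has length p+k ≠ p, so the three block lengths are no longer equal and xy²z ∉ L.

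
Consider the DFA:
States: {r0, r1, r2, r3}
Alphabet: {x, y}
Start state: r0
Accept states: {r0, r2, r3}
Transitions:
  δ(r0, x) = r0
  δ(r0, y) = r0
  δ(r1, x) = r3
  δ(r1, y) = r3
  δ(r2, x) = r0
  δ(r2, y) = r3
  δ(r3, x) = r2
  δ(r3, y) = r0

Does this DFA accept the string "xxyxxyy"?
Processing string "xxyxxyy":
  r0 --x--> r0
  r0 --x--> r0
  r0 --y--> r0
  r0 --x--> r0
  r0 --x--> r0
  r0 --y--> r0
  r0 --y--> r0
Final state: r0
Accept states: {r0, r2, r3}
Yes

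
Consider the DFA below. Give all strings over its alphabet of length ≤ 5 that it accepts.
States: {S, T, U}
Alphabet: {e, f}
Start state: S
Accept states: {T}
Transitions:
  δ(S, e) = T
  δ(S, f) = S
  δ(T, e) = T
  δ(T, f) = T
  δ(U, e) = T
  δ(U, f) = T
e, ee, ef, fe, eee, eef, efe, eff, fee, fef, ffe, eeee, eeef, eefe, eeff, efee, efef, effe, efff, feee, feef, fefe, feff, ffee, ffef, fffe, eeeee, eeeef, eeefe, eeeff, eefee, eefef, eeffe, eefff, efeee, efeef, efefe, efeff, effee, effef, efffe, effff, feeee, feeef, feefe, feeff, fefee, fefef, feffe, fefff, ffeee, ffeef, ffefe, ffeff, fffee, fffef, ffffe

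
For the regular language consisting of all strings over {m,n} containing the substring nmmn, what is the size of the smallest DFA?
By Myhill–Nerode, count the distinguishable equivalence classes: 5 classes — one per longest suffix of the input that is a prefix of 'nmmn' (lengths 0 through 3), plus an absorbing 'already seen nmmn' class.
5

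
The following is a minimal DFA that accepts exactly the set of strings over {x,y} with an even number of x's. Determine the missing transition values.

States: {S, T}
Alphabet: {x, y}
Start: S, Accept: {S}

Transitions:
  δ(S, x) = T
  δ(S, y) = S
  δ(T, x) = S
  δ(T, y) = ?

From the language and accept set, identify what each state tracks — S: even number of x's so far; T: odd number of x's so far.
Each missing δ(q, a) is the state matching the new tracked value after reading a.
δ(T, y) = T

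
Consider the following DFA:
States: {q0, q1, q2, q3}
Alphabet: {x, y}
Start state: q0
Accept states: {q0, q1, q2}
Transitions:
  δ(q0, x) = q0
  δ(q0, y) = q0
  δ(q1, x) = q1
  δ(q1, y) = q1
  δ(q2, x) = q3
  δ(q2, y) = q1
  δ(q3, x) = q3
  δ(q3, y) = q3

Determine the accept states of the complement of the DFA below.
Complement accept states = All states \ Original accept states
= {q0, q1, q2, q3} \ {q0, q1, q2}
{q3}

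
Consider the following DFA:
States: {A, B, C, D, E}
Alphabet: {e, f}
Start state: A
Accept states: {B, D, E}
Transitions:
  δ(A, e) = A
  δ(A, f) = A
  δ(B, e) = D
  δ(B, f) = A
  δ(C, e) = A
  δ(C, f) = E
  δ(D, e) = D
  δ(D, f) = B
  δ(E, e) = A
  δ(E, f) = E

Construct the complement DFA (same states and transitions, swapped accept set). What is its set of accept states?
Complement accept states = All states \ Original accept states
= {A, B, C, D, E} \ {B, D, E}
{A, C}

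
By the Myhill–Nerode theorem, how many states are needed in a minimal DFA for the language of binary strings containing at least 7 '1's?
By Myhill–Nerode, count the distinguishable equivalence classes: 8 classes — having seen 0, 1, …, 6, or ≥7 copies of '1'; any two classes i < j (j ≤ 7) are distinguished by the string 1^(7−j), which takes class j to 7 copies (accepted) but leaves class i below 7 (rejected).
8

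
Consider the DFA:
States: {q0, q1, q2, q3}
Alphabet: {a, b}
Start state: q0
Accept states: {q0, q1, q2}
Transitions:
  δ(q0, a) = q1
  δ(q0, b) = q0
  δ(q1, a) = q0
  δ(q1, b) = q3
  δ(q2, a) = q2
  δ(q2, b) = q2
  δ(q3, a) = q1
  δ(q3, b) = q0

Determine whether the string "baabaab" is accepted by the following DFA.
Processing string "baabaab":
  q0 --b--> q0
  q0 --a--> q1
  q1 --a--> q0
  q0 --b--> q0
  q0 --a--> q1
  q1 --a--> q0
  q0 --b--> q0
Final state: q0
Accept states: {q0, q1, q2}
Yes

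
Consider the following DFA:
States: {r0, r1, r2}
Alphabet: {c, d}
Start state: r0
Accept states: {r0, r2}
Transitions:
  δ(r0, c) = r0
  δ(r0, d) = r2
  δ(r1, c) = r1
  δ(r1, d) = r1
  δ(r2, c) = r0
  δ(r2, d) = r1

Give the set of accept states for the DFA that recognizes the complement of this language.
Complement accept states = All states \ Original accept states
= {r0, r1, r2} \ {r0, r2}
{r1}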